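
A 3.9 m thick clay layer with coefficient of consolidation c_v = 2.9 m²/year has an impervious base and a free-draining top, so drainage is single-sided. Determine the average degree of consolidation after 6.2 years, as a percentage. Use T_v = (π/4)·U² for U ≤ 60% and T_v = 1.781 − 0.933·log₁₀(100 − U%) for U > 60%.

U ≈ 95.6 %

Drainage path length: H_d = H = 3.9 m (single drainage).
T_v = c_v·t/H_d² = 2.9×6.2/3.9² = 1.1821.
T_v = 1.1821 corresponds to the U > 60% branch:
U = 1 − 10^((1.781 − T_v)/0.933)/100 = 0.9562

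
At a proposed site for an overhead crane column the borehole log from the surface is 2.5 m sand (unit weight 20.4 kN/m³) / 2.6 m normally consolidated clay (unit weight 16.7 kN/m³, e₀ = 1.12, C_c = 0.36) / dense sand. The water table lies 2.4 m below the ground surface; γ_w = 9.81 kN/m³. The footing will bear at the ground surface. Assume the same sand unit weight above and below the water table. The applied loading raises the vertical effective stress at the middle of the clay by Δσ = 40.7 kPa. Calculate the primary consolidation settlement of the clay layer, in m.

Mid-depth of clay below the ground surface: z = 2.5 + 2.6/2 = 3.8 m.
Total vertical stress at mid-clay: σ_v = 20.4×2.5 + 16.7×1.3 = 72.71 kPa.
Pore pressure: u = 9.81×(3.8 − 2.4) = 13.734 kPa.
Initial effective stress: σ'_0 = σ_v − u = 72.71 − 13.734 = 58.976 kPa.
Final effective stress: σ'_f = σ'_0 + Δσ = 58.976 + 40.7 = 99.676 kPa.
Normally consolidated clay, so the full stress increment lies on the virgin compression line:
S_c = C_c·H/(1+e₀)·log₁₀(σ'_f/σ'_0) = 0.36×2.6/(1+1.12)×log₁₀(99.676/58.976)
    = 0.44151 × 0.22792 = 0.1006 m

S_c ≈ 0.101 m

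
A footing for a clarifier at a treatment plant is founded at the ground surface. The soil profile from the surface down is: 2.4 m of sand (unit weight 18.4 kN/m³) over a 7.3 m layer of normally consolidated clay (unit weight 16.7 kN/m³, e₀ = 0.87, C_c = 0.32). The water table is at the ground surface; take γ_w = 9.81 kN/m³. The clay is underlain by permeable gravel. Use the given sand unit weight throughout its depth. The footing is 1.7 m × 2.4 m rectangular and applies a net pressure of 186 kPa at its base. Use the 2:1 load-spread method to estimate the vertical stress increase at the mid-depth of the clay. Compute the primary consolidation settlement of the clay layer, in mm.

Mid-depth of clay below the ground surface: z = 2.4 + 7.3/2 = 6.05 m.
Total vertical stress at mid-clay: σ_v = 18.4×2.4 + 16.7×3.65 = 105.11 kPa.
Pore pressure: u = 9.81×(6.05 − 0) = 59.351 kPa.
Initial effective stress: σ'_0 = σ_v − u = 105.11 − 59.351 = 45.759 kPa.
Stress increase at mid-clay by the 2:1 spreading method:
Δσ = qBL/((B+z)(L+z)) = 186×1.7×2.4/((1.7+6.05)(2.4+6.05)) = 11.588 kPa
Final effective stress: σ'_f = σ'_0 + Δσ = 45.759 + 11.588 = 57.347 kPa.
Normally consolidated clay, so the full stress increment lies on the virgin compression line:
S_c = C_c·H/(1+e₀)·log₁₀(σ'_f/σ'_0) = 0.32×7.3/(1+0.87)×log₁₀(57.347/45.759)
    = 1.2492 × 0.098034 = 0.1225 m

S_c ≈ 122 mm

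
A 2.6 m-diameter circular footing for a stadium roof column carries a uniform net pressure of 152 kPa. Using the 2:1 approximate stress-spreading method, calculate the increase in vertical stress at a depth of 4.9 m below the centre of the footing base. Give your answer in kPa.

Δσ_z ≈ 18.3 kPa

By the 2:1 method the load spreads at 1 horizontal : 2 vertical, so at depth z the loaded area has grown by z in each plan dimension:
Δσ ≈ qD²/(D+z)² = 152×2.6²/(2.6+4.9)² = 18.267 kPa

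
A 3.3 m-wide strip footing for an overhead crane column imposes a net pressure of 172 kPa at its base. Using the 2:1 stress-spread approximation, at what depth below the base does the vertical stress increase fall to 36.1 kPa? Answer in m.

z ≈ 12.4 m

2:1 spreading — at depth z the loaded area has grown by z in each plan dimension:
qB/(B+z) = Δσ_z ⇒ z = qB/Δσ_z − B = 172×3.3/36.1 − 3.3 = 12.42 m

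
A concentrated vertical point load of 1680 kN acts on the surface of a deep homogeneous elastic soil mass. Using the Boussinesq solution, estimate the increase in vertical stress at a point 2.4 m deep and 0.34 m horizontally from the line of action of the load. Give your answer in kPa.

Δσ_z ≈ 133 kPa

Boussinesq vertical stress below a point load on an elastic half-space:
Δσ_z = 3P/(2πz²) · [1 + (r/z)²]^(−5/2)
r/z = 0.34/2.4 = 0.14167; [1+(r/z)²]^(−5/2) = 0.95154.
Δσ_z = 3×1680/(2π×2.4²) × 0.95154 = 139.26 × 0.95154 = 132.5 kPa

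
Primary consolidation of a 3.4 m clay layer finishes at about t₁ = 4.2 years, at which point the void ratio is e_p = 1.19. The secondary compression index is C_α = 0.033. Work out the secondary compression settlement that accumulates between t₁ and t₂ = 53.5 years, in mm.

S_s ≈ 56.6 mm

Secondary compression: S_s = C_α·H/(1+e_p)·log₁₀(t₂/t₁)
S_s = 0.033×3.4/(1+1.19)×log₁₀(53.5/4.2)
    = 0.05123 × 1.105 = 0.05662 m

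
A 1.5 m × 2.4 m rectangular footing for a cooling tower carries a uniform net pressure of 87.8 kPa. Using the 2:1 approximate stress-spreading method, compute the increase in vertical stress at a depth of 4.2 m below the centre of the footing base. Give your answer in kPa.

Δσ_z ≈ 8.4 kPa

By the 2:1 method the load spreads at 1 horizontal : 2 vertical, so at depth z the loaded area has grown by z in each plan dimension:
Δσ = qBL/((B+z)(L+z)) = 87.8×1.5×2.4/((1.5+4.2)(2.4+4.2)) = 8.4019 kPa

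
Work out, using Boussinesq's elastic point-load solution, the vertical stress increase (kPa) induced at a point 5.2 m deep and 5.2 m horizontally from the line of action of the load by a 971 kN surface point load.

Δσ_z ≈ 3.03 kPa

Boussinesq vertical stress below a point load on an elastic half-space:
Δσ_z = 3P/(2πz²) · [1 + (r/z)²]^(−5/2)
r/z = 5.2/5.2 = 1; [1+(r/z)²]^(−5/2) = 0.17678.
Δσ_z = 3×971/(2π×5.2²) × 0.17678 = 17.146 × 0.17678 = 3.031 kPa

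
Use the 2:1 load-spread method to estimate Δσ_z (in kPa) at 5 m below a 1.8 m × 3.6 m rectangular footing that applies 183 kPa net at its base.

Δσ_z ≈ 20.3 kPa

By the 2:1 method the load spreads at 1 horizontal : 2 vertical, so at depth z the loaded area has grown by z in each plan dimension:
Δσ = qBL/((B+z)(L+z)) = 183×1.8×3.6/((1.8+5)(3.6+5)) = 20.278 kPa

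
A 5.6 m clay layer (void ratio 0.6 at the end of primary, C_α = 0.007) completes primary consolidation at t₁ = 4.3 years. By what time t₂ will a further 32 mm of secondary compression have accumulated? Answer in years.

S_s = C_α·H/(1+e_p)·log₁₀(t₂/t₁) ⇒ log₁₀(t₂/t₁) = S_s·(1+e_p)/(C_α·H).
log₁₀(t₂/t₁) = 0.032 × (1+0.6) / (0.007×5.6) = 1.306
t₂ = t₁ × 10^1.306 = 4.3 × 20.24 = 87.01 years

t₂ ≈ 87 years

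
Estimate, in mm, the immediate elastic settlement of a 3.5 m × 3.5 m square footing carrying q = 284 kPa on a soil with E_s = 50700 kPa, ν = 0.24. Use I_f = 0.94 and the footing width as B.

S_e ≈ 17.4 mm

Immediate (elastic) settlement: S_e = q·B·(1−ν²)/E_s · I_f.
S_e = 284 × 3.5 × (1 − 0.24²) / 50700 × 0.94
    = 284 × 3.5 × 0.9424 / 50700 × 0.94
    = 0.01737 m = 17.37 mm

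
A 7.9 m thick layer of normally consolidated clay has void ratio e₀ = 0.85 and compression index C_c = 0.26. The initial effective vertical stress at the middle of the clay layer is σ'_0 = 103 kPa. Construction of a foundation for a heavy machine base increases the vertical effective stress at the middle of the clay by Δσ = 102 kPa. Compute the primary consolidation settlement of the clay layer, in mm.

Final effective stress: σ'_f = σ'_0 + Δσ = 103 + 102 = 205 kPa.
Normally consolidated clay, so the full stress increment lies on the virgin compression line:
S_c = C_c·H/(1+e₀)·log₁₀(σ'_f/σ'_0) = 0.26×7.9/(1+0.85)×log₁₀(205/103)
    = 1.1103 × 0.29892 = 0.3319 m

S_c ≈ 332 mm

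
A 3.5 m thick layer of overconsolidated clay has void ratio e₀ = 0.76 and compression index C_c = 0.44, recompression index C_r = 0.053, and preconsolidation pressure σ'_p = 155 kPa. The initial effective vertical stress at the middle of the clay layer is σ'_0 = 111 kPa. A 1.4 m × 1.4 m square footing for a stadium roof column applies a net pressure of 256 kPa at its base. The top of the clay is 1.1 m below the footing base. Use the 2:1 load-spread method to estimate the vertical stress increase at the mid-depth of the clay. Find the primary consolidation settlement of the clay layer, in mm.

S_c ≈ 10.2 mm

Mid-depth of clay below the footing base: z = 1.1 + 3.5/2 = 2.85 m.
Stress increase at mid-clay by the 2:1 spreading method:
Δσ = qBL/((B+z)(L+z)) = 256×1.4×1.4/((1.4+2.85)(1.4+2.85)) = 27.779 kPa
Final effective stress: σ'_f = 111 + 27.779 = 138.78 kPa.
σ'_f = 138.78 ≤ σ'_p = 155 kPa, so the clay remains overconsolidated and only the recompression index applies:
S_c = C_r·H/(1+e₀)·log₁₀(σ'_f/σ'_0) = 0.053×3.5/1.76×log₁₀(138.78/111)
    = 0.1054 × 0.097004 = 0.01022 m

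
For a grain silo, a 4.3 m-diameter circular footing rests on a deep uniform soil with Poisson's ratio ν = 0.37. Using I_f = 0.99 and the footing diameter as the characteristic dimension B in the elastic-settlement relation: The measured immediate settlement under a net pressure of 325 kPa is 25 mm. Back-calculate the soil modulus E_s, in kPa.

S_e = q·B·(1−ν²)/E_s · I_f  ⇒  E_s = q·B·(1−ν²)·I_f / S_e.
E_s = 325 × 4.3 × 0.8631 × 0.99 / 0.025 = 47760 kPa

E_s ≈ 47800 kPa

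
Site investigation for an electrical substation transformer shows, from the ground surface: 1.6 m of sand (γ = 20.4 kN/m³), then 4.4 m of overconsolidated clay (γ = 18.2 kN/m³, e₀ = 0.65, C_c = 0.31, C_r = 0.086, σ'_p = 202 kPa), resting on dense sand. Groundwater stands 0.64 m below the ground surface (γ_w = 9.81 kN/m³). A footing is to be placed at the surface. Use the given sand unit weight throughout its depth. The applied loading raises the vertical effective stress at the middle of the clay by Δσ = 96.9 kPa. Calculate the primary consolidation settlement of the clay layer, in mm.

Mid-depth of clay below the ground surface: z = 1.6 + 4.4/2 = 3.8 m.
Total vertical stress at mid-clay: σ_v = 20.4×1.6 + 18.2×2.2 = 72.68 kPa.
Pore pressure: u = 9.81×(3.8 − 0.64) = 31 kPa.
Initial effective stress: σ'_0 = σ_v − u = 72.68 − 31 = 41.68 kPa.
Final effective stress: σ'_f = 41.68 + 96.9 = 138.58 kPa.
σ'_f = 138.58 ≤ σ'_p = 202 kPa, so the clay remains overconsolidated and only the recompression index applies:
S_c = C_r·H/(1+e₀)·log₁₀(σ'_f/σ'_0) = 0.086×4.4/1.65×log₁₀(138.58/41.68)
    = 0.22934 × 0.52177 = 0.1197 m

S_c ≈ 120 mm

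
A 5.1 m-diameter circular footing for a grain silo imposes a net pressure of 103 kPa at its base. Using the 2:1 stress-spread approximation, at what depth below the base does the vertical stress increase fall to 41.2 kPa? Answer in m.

2:1 spreading — at depth z the loaded area has grown by z in each plan dimension:
qD²/(D+z)² = Δσ_z ⇒ z = D(√(q/Δσ_z) − 1) = 5.1×(√(103/41.2) − 1) = 2.964 m

z ≈ 2.96 m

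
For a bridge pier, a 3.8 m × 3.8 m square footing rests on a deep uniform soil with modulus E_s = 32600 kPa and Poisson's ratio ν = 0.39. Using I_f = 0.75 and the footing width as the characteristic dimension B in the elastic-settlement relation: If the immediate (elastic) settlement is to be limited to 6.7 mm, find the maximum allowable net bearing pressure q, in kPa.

q ≈ 90.4 kPa

S_e = q·B·(1−ν²)/E_s · I_f  ⇒  q = S_e·E_s / (B·(1−ν²)·I_f).
q = 0.0067 × 32600 / (3.8 × 0.8479 × 0.75) = 90.39 kPa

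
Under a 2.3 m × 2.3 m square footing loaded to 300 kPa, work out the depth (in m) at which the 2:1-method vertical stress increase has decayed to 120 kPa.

z ≈ 1.34 m

2:1 spreading — at depth z the loaded area has grown by z in each plan dimension:
qB²/(B+z)² = Δσ_z ⇒ z = B(√(q/Δσ_z) − 1) = 2.3×(√(300/120) − 1) = 1.337 m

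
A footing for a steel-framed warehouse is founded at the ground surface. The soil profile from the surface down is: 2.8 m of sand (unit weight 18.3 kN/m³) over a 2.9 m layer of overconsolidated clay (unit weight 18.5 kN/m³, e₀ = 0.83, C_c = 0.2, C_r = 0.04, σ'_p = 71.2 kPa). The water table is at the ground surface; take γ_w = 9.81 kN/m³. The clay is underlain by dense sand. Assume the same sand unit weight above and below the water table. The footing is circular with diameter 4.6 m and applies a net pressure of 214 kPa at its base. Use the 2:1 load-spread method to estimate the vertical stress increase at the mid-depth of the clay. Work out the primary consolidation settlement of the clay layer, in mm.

S_c ≈ 57 mm

Mid-depth of clay below the ground surface: z = 2.8 + 2.9/2 = 4.25 m.
Total vertical stress at mid-clay: σ_v = 18.3×2.8 + 18.5×1.45 = 78.065 kPa.
Pore pressure: u = 9.81×(4.25 − 0) = 41.693 kPa.
Initial effective stress: σ'_0 = σ_v − u = 78.065 − 41.693 = 36.372 kPa.
Stress increase at mid-clay by the 2:1 spreading method:
Δσ ≈ qD²/(D+z)² = 214×4.6²/(4.6+4.25)² = 57.815 kPa
Final effective stress: σ'_f = 36.372 + 57.815 = 94.187 kPa.
σ'_f = 94.187 > σ'_p = 71.2 kPa, so the stress path crosses the preconsolidation pressure — recompression up to σ'_p, then virgin compression beyond:
S_c = H/(1+e₀)·[C_r·log₁₀(σ'_p/σ'_0) + C_c·log₁₀(σ'_f/σ'_p)]
    = 2.9/1.83 × [0.04×log₁₀(71.2/36.372) + 0.2×log₁₀(94.187/71.2)]
    = 1.5847 × [0.011669 + 0.024302] = 0.057 m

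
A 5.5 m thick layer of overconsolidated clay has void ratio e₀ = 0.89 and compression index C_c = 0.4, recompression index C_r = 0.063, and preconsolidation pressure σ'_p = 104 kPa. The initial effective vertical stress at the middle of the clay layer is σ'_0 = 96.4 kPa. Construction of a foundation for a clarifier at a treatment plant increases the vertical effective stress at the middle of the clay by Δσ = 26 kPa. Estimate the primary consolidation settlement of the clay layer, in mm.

S_c ≈ 88.4 mm

Final effective stress: σ'_f = 96.4 + 26 = 122.4 kPa.
σ'_f = 122.4 > σ'_p = 104 kPa, so the stress path crosses the preconsolidation pressure — recompression up to σ'_p, then virgin compression beyond:
S_c = H/(1+e₀)·[C_r·log₁₀(σ'_p/σ'_0) + C_c·log₁₀(σ'_f/σ'_p)]
    = 5.5/1.89 × [0.063×log₁₀(104/96.4) + 0.4×log₁₀(122.4/104)]
    = 2.9101 × [0.0020762 + 0.028299] = 0.08839 m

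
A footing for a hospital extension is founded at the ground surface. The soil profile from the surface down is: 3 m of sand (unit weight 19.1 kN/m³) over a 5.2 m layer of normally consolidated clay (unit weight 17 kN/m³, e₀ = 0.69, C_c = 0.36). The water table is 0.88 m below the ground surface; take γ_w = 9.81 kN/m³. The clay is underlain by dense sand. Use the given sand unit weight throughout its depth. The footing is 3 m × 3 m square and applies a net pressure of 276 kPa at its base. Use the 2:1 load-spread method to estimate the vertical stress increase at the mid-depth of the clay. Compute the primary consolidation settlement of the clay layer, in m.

S_c ≈ 0.229 m

Mid-depth of clay below the ground surface: z = 3 + 5.2/2 = 5.6 m.
Total vertical stress at mid-clay: σ_v = 19.1×3 + 17×2.6 = 101.5 kPa.
Pore pressure: u = 9.81×(5.6 − 0.88) = 46.303 kPa.
Initial effective stress: σ'_0 = σ_v − u = 101.5 − 46.303 = 55.197 kPa.
Stress increase at mid-clay by the 2:1 spreading method:
Δσ = qBL/((B+z)(L+z)) = 276×3×3/((3+5.6)(3+5.6)) = 33.586 kPa
Final effective stress: σ'_f = σ'_0 + Δσ = 55.197 + 33.586 = 88.783 kPa.
Normally consolidated clay, so the full stress increment lies on the virgin compression line:
S_c = C_c·H/(1+e₀)·log₁₀(σ'_f/σ'_0) = 0.36×5.2/(1+0.69)×log₁₀(88.783/55.197)
    = 1.1077 × 0.20641 = 0.2286 m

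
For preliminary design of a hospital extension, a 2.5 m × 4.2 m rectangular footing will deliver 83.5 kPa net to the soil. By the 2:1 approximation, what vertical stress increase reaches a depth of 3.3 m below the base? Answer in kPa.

By the 2:1 method the load spreads at 1 horizontal : 2 vertical, so at depth z the loaded area has grown by z in each plan dimension:
Δσ = qBL/((B+z)(L+z)) = 83.5×2.5×4.2/((2.5+3.3)(4.2+3.3)) = 20.155 kPa

Δσ_z ≈ 20.2 kPa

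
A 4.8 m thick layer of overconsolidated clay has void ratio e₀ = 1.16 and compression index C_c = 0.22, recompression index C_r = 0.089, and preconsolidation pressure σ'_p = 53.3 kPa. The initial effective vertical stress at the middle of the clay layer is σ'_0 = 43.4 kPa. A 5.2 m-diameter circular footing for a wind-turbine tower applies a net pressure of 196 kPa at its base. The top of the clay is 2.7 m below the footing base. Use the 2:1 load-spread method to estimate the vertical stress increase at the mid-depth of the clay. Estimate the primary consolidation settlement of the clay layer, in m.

S_c ≈ 0.137 m

Mid-depth of clay below the footing base: z = 2.7 + 4.8/2 = 5.1 m.
Stress increase at mid-clay by the 2:1 spreading method:
Δσ ≈ qD²/(D+z)² = 196×5.2²/(5.2+5.1)² = 49.956 kPa
Final effective stress: σ'_f = 43.4 + 49.956 = 93.356 kPa.
σ'_f = 93.356 > σ'_p = 53.3 kPa, so the stress path crosses the preconsolidation pressure — recompression up to σ'_p, then virgin compression beyond:
S_c = H/(1+e₀)·[C_r·log₁₀(σ'_p/σ'_0) + C_c·log₁₀(σ'_f/σ'_p)]
    = 4.8/2.16 × [0.089×log₁₀(53.3/43.4) + 0.22×log₁₀(93.356/53.3)]
    = 2.2222 × [0.0079421 + 0.053551] = 0.1366 m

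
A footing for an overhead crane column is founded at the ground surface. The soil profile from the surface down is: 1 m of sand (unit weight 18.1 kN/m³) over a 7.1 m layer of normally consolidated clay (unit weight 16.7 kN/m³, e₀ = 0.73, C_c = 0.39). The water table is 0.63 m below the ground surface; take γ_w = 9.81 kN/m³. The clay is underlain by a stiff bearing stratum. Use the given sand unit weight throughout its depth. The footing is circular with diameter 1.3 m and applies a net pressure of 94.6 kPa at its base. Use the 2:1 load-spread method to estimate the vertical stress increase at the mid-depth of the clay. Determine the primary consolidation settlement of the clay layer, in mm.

Mid-depth of clay below the ground surface: z = 1 + 7.1/2 = 4.55 m.
Total vertical stress at mid-clay: σ_v = 18.1×1 + 16.7×3.55 = 77.385 kPa.
Pore pressure: u = 9.81×(4.55 − 0.63) = 38.455 kPa.
Initial effective stress: σ'_0 = σ_v − u = 77.385 − 38.455 = 38.93 kPa.
Stress increase at mid-clay by the 2:1 spreading method:
Δσ ≈ qD²/(D+z)² = 94.6×1.3²/(1.3+4.55)² = 4.6716 kPa
Final effective stress: σ'_f = σ'_0 + Δσ = 38.93 + 4.6716 = 43.602 kPa.
Normally consolidated clay, so the full stress increment lies on the virgin compression line:
S_c = C_c·H/(1+e₀)·log₁₀(σ'_f/σ'_0) = 0.39×7.1/(1+0.73)×log₁₀(43.602/38.93)
    = 1.6006 × 0.049222 = 0.07878 m

S_c ≈ 78.8 mm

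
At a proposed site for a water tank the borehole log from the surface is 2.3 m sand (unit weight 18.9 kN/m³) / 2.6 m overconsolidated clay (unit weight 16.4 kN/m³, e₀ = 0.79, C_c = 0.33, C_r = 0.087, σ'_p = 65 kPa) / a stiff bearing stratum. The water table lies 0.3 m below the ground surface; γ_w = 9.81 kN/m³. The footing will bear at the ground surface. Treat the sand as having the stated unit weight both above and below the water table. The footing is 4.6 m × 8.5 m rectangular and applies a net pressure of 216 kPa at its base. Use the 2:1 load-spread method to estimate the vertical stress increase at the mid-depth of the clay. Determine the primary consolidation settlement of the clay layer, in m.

Mid-depth of clay below the ground surface: z = 2.3 + 2.6/2 = 3.6 m.
Total vertical stress at mid-clay: σ_v = 18.9×2.3 + 16.4×1.3 = 64.79 kPa.
Pore pressure: u = 9.81×(3.6 − 0.3) = 32.373 kPa.
Initial effective stress: σ'_0 = σ_v − u = 64.79 − 32.373 = 32.417 kPa.
Stress increase at mid-clay by the 2:1 spreading method:
Δσ = qBL/((B+z)(L+z)) = 216×4.6×8.5/((4.6+3.6)(8.5+3.6)) = 85.12 kPa
Final effective stress: σ'_f = 32.417 + 85.12 = 117.54 kPa.
σ'_f = 117.54 > σ'_p = 65 kPa, so the stress path crosses the preconsolidation pressure — recompression up to σ'_p, then virgin compression beyond:
S_c = H/(1+e₀)·[C_r·log₁₀(σ'_p/σ'_0) + C_c·log₁₀(σ'_f/σ'_p)]
    = 2.6/1.79 × [0.087×log₁₀(65/32.417) + 0.33×log₁₀(117.54/65)]
    = 1.4525 × [0.026286 + 0.0849] = 0.1615 m

S_c ≈ 0.161 m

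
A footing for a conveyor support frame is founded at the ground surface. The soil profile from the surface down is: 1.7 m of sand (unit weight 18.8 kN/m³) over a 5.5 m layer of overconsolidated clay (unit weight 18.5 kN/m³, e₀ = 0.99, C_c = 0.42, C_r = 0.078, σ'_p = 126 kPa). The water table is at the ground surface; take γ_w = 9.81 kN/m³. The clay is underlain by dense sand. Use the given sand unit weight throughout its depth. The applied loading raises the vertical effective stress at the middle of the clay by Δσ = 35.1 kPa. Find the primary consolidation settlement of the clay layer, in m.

S_c ≈ 0.0599 m

Mid-depth of clay below the ground surface: z = 1.7 + 5.5/2 = 4.45 m.
Total vertical stress at mid-clay: σ_v = 18.8×1.7 + 18.5×2.75 = 82.835 kPa.
Pore pressure: u = 9.81×(4.45 − 0) = 43.655 kPa.
Initial effective stress: σ'_0 = σ_v − u = 82.835 − 43.655 = 39.18 kPa.
Final effective stress: σ'_f = 39.18 + 35.1 = 74.28 kPa.
σ'_f = 74.28 ≤ σ'_p = 126 kPa, so the clay remains overconsolidated and only the recompression index applies:
S_c = C_r·H/(1+e₀)·log₁₀(σ'_f/σ'_0) = 0.078×5.5/1.99×log₁₀(74.28/39.18)
    = 0.21558 × 0.27781 = 0.05989 m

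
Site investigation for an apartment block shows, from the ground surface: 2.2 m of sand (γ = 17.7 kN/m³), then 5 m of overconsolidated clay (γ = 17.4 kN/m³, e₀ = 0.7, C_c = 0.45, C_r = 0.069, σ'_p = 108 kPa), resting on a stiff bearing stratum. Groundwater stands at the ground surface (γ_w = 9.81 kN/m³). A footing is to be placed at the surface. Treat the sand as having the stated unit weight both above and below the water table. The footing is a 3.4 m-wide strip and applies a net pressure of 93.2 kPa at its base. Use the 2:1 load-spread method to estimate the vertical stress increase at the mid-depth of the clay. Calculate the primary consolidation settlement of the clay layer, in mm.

S_c ≈ 64.4 mm

Mid-depth of clay below the ground surface: z = 2.2 + 5/2 = 4.7 m.
Total vertical stress at mid-clay: σ_v = 17.7×2.2 + 17.4×2.5 = 82.44 kPa.
Pore pressure: u = 9.81×(4.7 − 0) = 46.107 kPa.
Initial effective stress: σ'_0 = σ_v − u = 82.44 − 46.107 = 36.333 kPa.
Stress increase at mid-clay by the 2:1 spreading method:
Δσ = qB/(B+z) = 93.2×3.4/(3.4+4.7) = 39.121 kPa
Final effective stress: σ'_f = 36.333 + 39.121 = 75.454 kPa.
σ'_f = 75.454 ≤ σ'_p = 108 kPa, so the clay remains overconsolidated and only the recompression index applies:
S_c = C_r·H/(1+e₀)·log₁₀(σ'_f/σ'_0) = 0.069×5/1.7×log₁₀(75.454/36.333)
    = 0.20294 × 0.31738 = 0.06441 m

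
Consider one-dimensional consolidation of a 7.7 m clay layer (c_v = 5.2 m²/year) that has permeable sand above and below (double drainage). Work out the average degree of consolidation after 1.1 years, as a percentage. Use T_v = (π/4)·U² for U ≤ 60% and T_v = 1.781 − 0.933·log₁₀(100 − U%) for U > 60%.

U ≈ 68.7 %

Drainage path length: H_d = H/2 = 3.85 m (double drainage).
T_v = c_v·t/H_d² = 5.2×1.1/3.85² = 0.3859.
T_v = 0.3859 corresponds to the U > 60% branch:
U = 1 − 10^((1.781 − T_v)/0.933)/100 = 0.6872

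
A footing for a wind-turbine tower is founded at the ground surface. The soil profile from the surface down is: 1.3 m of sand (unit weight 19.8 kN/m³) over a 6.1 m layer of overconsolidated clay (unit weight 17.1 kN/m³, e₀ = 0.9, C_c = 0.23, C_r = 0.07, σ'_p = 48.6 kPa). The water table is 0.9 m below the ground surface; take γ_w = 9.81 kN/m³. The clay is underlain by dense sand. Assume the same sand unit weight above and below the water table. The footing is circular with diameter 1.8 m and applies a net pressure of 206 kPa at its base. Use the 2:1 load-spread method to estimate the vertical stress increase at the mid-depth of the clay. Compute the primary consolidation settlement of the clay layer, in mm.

S_c ≈ 86.1 mm

Mid-depth of clay below the ground surface: z = 1.3 + 6.1/2 = 4.35 m.
Total vertical stress at mid-clay: σ_v = 19.8×1.3 + 17.1×3.05 = 77.895 kPa.
Pore pressure: u = 9.81×(4.35 − 0.9) = 33.845 kPa.
Initial effective stress: σ'_0 = σ_v − u = 77.895 − 33.845 = 44.05 kPa.
Stress increase at mid-clay by the 2:1 spreading method:
Δσ ≈ qD²/(D+z)² = 206×1.8²/(1.8+4.35)² = 17.647 kPa
Final effective stress: σ'_f = 44.05 + 17.647 = 61.697 kPa.
σ'_f = 61.697 > σ'_p = 48.6 kPa, so the stress path crosses the preconsolidation pressure — recompression up to σ'_p, then virgin compression beyond:
S_c = H/(1+e₀)·[C_r·log₁₀(σ'_p/σ'_0) + C_c·log₁₀(σ'_f/σ'_p)]
    = 6.1/1.9 × [0.07×log₁₀(48.6/44.05) + 0.23×log₁₀(61.697/48.6)]
    = 3.2105 × [0.0029883 + 0.023834] = 0.08611 m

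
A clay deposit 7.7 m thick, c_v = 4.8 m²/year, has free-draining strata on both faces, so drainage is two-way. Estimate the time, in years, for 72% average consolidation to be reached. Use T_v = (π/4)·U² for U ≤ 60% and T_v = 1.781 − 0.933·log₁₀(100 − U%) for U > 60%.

t ≈ 1.33 years

Drainage path length: H_d = H/2 = 3.85 m (double drainage).
U > 60%: T_v = 1.781 − 0.933·log₁₀(100 − 72) = 0.4308.
t = T_v·H_d²/c_v = 0.4308×3.85²/4.8 = 1.33 years.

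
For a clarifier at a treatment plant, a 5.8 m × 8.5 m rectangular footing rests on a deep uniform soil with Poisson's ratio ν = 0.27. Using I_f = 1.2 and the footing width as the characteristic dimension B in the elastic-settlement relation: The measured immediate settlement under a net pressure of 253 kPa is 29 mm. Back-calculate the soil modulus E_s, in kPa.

S_e = q·B·(1−ν²)/E_s · I_f  ⇒  E_s = q·B·(1−ν²)·I_f / S_e.
E_s = 253 × 5.8 × 0.9271 × 1.2 / 0.029 = 56290 kPa

E_s ≈ 56300 kPa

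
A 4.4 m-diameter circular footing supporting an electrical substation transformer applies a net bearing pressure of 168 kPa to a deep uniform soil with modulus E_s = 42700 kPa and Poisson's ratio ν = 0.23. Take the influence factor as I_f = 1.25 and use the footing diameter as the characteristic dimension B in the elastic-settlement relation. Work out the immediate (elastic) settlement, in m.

Immediate (elastic) settlement: S_e = q·B·(1−ν²)/E_s · I_f.
S_e = 168 × 4.4 × (1 − 0.23²) / 42700 × 1.25
    = 168 × 4.4 × 0.9471 / 42700 × 1.25
    = 0.02049 m

S_e ≈ 0.0205 m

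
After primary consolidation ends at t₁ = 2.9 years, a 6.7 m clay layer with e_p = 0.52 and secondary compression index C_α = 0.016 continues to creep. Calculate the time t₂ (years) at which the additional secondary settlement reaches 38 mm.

t₂ ≈ 10 years

S_s = C_α·H/(1+e_p)·log₁₀(t₂/t₁) ⇒ log₁₀(t₂/t₁) = S_s·(1+e_p)/(C_α·H).
log₁₀(t₂/t₁) = 0.038 × (1+0.52) / (0.016×6.7) = 0.5388
t₂ = t₁ × 10^0.5388 = 2.9 × 3.458 = 10.03 years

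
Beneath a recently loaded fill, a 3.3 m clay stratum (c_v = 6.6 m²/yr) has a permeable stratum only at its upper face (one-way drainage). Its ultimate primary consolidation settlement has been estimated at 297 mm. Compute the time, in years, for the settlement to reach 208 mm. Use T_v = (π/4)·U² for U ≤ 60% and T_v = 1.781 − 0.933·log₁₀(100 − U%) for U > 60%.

Drainage path length: H_d = H = 3.3 m (single drainage).
U = S(t)/S_ult = 208/297 = 0.7003.
U > 60%: T_v = 1.781 − 0.933·log₁₀(100 − 70.034) = 0.4033.
t = T_v·H_d²/c_v = 0.4033×3.3²/6.6 = 0.6654 years.

t ≈ 0.665 years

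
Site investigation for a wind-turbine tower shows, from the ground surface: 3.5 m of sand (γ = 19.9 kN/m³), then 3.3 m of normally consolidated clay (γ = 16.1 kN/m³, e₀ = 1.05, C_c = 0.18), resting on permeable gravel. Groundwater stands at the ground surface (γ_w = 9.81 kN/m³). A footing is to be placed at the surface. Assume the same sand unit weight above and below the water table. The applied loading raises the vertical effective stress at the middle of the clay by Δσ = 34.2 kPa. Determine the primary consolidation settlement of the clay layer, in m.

S_c ≈ 0.0703 m

Mid-depth of clay below the ground surface: z = 3.5 + 3.3/2 = 5.15 m.
Total vertical stress at mid-clay: σ_v = 19.9×3.5 + 16.1×1.65 = 96.215 kPa.
Pore pressure: u = 9.81×(5.15 − 0) = 50.522 kPa.
Initial effective stress: σ'_0 = σ_v − u = 96.215 − 50.522 = 45.693 kPa.
Final effective stress: σ'_f = σ'_0 + Δσ = 45.693 + 34.2 = 79.893 kPa.
Normally consolidated clay, so the full stress increment lies on the virgin compression line:
S_c = C_c·H/(1+e₀)·log₁₀(σ'_f/σ'_0) = 0.18×3.3/(1+1.05)×log₁₀(79.893/45.693)
    = 0.28976 × 0.24266 = 0.07031 m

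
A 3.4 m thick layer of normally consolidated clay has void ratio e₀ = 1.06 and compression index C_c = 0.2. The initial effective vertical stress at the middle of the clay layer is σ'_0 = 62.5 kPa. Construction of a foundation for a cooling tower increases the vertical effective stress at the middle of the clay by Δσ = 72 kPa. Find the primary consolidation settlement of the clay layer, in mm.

S_c ≈ 110 mm

Final effective stress: σ'_f = σ'_0 + Δσ = 62.5 + 72 = 134.5 kPa.
Normally consolidated clay, so the full stress increment lies on the virgin compression line:
S_c = C_c·H/(1+e₀)·log₁₀(σ'_f/σ'_0) = 0.2×3.4/(1+1.06)×log₁₀(134.5/62.5)
    = 0.3301 × 0.33284 = 0.1099 m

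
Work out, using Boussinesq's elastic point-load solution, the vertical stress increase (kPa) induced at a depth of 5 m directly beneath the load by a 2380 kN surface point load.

Δσ_z ≈ 45.5 kPa

Boussinesq vertical stress below a point load on an elastic half-space:
Δσ_z = 3P/(2πz²) · [1 + (r/z)²]^(−5/2)
r/z = 0/5 = 0; [1+(r/z)²]^(−5/2) = 1.
Δσ_z = 3×2380/(2π×5²) × 1 = 45.455 × 1 = 45.45 kPa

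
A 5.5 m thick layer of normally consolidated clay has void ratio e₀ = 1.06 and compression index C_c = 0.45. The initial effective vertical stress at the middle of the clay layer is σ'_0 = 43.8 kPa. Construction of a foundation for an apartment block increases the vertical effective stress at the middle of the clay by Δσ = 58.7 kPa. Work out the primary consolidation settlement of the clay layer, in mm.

Final effective stress: σ'_f = σ'_0 + Δσ = 43.8 + 58.7 = 102.5 kPa.
Normally consolidated clay, so the full stress increment lies on the virgin compression line:
S_c = C_c·H/(1+e₀)·log₁₀(σ'_f/σ'_0) = 0.45×5.5/(1+1.06)×log₁₀(102.5/43.8)
    = 1.2015 × 0.36925 = 0.4437 m

S_c ≈ 444 mm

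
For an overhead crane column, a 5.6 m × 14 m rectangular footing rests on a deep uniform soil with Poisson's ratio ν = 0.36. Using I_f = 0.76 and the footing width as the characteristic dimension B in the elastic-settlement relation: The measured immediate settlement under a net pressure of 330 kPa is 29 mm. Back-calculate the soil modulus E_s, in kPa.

S_e = q·B·(1−ν²)/E_s · I_f  ⇒  E_s = q·B·(1−ν²)·I_f / S_e.
E_s = 330 × 5.6 × 0.8704 × 0.76 / 0.029 = 42150 kPa

E_s ≈ 42200 kPa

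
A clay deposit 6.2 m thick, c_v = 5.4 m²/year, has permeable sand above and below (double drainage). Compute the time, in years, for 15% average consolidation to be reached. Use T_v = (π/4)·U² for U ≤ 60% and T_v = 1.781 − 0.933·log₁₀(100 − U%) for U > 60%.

t ≈ 0.0314 years

Drainage path length: H_d = H/2 = 3.1 m (double drainage).
U ≤ 60%: T_v = (π/4)·U² = (π/4)×0.15² = 0.017671.
t = T_v·H_d²/c_v = 0.017671×3.1²/5.4 = 0.03145 years.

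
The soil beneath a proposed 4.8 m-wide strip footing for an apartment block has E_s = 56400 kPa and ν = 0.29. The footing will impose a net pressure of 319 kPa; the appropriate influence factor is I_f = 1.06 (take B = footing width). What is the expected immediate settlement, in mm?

S_e ≈ 26.4 mm

Immediate (elastic) settlement: S_e = q·B·(1−ν²)/E_s · I_f.
S_e = 319 × 4.8 × (1 − 0.29²) / 56400 × 1.06
    = 319 × 4.8 × 0.9159 / 56400 × 1.06
    = 0.02636 m = 26.36 mm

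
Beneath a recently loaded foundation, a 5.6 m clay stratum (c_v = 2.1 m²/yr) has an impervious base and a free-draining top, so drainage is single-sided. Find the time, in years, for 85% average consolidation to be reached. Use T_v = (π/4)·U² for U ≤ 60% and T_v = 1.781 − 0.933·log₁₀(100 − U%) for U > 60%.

Drainage path length: H_d = H = 5.6 m (single drainage).
U > 60%: T_v = 1.781 − 0.933·log₁₀(100 − 85) = 0.68371.
t = T_v·H_d²/c_v = 0.68371×5.6²/2.1 = 10.21 years.

t ≈ 10.2 years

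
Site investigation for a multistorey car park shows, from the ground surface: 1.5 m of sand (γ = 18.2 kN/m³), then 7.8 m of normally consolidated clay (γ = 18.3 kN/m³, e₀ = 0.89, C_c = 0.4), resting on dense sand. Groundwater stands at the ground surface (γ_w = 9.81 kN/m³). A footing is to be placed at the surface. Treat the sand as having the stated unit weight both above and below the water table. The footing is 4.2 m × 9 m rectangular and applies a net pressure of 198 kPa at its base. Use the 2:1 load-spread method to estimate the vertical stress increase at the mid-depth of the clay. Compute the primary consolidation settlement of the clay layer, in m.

S_c ≈ 0.56 m

Mid-depth of clay below the ground surface: z = 1.5 + 7.8/2 = 5.4 m.
Total vertical stress at mid-clay: σ_v = 18.2×1.5 + 18.3×3.9 = 98.67 kPa.
Pore pressure: u = 9.81×(5.4 − 0) = 52.974 kPa.
Initial effective stress: σ'_0 = σ_v − u = 98.67 − 52.974 = 45.696 kPa.
Stress increase at mid-clay by the 2:1 spreading method:
Δσ = qBL/((B+z)(L+z)) = 198×4.2×9/((4.2+5.4)(9+5.4)) = 54.141 kPa
Final effective stress: σ'_f = σ'_0 + Δσ = 45.696 + 54.141 = 99.837 kPa.
Normally consolidated clay, so the full stress increment lies on the virgin compression line:
S_c = C_c·H/(1+e₀)·log₁₀(σ'_f/σ'_0) = 0.4×7.8/(1+0.89)×log₁₀(99.837/45.696)
    = 1.6508 × 0.33941 = 0.5603 m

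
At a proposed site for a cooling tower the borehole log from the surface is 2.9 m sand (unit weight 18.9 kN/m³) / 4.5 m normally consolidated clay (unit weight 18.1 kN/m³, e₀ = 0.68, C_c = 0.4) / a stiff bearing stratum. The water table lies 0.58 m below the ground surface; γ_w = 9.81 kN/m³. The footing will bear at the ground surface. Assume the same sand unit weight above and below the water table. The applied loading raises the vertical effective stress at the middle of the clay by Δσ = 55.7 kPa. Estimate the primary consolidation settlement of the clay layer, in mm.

S_c ≈ 345 mm

Mid-depth of clay below the ground surface: z = 2.9 + 4.5/2 = 5.15 m.
Total vertical stress at mid-clay: σ_v = 18.9×2.9 + 18.1×2.25 = 95.535 kPa.
Pore pressure: u = 9.81×(5.15 − 0.58) = 44.832 kPa.
Initial effective stress: σ'_0 = σ_v − u = 95.535 − 44.832 = 50.703 kPa.
Final effective stress: σ'_f = σ'_0 + Δσ = 50.703 + 55.7 = 106.4 kPa.
Normally consolidated clay, so the full stress increment lies on the virgin compression line:
S_c = C_c·H/(1+e₀)·log₁₀(σ'_f/σ'_0) = 0.4×4.5/(1+0.68)×log₁₀(106.4/50.703)
    = 1.0714 × 0.32191 = 0.3449 m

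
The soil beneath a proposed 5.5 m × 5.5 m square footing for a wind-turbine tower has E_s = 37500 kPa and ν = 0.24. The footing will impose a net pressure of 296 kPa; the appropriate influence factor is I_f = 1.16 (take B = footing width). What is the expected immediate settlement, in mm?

Immediate (elastic) settlement: S_e = q·B·(1−ν²)/E_s · I_f.
S_e = 296 × 5.5 × (1 − 0.24²) / 37500 × 1.16
    = 296 × 5.5 × 0.9424 / 37500 × 1.16
    = 0.04746 m = 47.46 mm

S_e ≈ 47.5 mm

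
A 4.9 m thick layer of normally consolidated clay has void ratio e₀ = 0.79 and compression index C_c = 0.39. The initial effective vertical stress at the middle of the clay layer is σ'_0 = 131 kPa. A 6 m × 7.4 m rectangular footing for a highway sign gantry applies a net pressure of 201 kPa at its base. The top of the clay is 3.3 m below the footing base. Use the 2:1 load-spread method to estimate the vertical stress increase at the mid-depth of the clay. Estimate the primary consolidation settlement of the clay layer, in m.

S_c ≈ 0.169 m

Mid-depth of clay below the footing base: z = 3.3 + 4.9/2 = 5.75 m.
Stress increase at mid-clay by the 2:1 spreading method:
Δσ = qBL/((B+z)(L+z)) = 201×6×7.4/((6+5.75)(7.4+5.75)) = 57.758 kPa
Final effective stress: σ'_f = σ'_0 + Δσ = 131 + 57.758 = 188.76 kPa.
Normally consolidated clay, so the full stress increment lies on the virgin compression line:
S_c = C_c·H/(1+e₀)·log₁₀(σ'_f/σ'_0) = 0.39×4.9/(1+0.79)×log₁₀(188.76/131)
    = 1.0676 × 0.15864 = 0.1694 m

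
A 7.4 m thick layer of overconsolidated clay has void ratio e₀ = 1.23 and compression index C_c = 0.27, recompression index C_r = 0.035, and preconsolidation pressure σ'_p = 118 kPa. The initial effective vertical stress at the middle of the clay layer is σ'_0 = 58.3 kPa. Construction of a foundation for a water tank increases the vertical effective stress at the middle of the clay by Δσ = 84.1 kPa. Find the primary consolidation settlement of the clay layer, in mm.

Final effective stress: σ'_f = 58.3 + 84.1 = 142.4 kPa.
σ'_f = 142.4 > σ'_p = 118 kPa, so the stress path crosses the preconsolidation pressure — recompression up to σ'_p, then virgin compression beyond:
S_c = H/(1+e₀)·[C_r·log₁₀(σ'_p/σ'_0) + C_c·log₁₀(σ'_f/σ'_p)]
    = 7.4/2.23 × [0.035×log₁₀(118/58.3) + 0.27×log₁₀(142.4/118)]
    = 3.3184 × [0.010717 + 0.02204] = 0.1087 m

S_c ≈ 109 mm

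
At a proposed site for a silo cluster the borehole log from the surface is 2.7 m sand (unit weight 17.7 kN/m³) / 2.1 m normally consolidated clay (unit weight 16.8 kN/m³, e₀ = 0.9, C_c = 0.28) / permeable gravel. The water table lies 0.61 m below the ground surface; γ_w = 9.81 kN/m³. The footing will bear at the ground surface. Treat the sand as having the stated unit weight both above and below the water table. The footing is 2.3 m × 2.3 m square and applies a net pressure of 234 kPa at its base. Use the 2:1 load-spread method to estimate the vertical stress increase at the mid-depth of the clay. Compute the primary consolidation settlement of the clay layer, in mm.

S_c ≈ 91.6 mm

Mid-depth of clay below the ground surface: z = 2.7 + 2.1/2 = 3.75 m.
Total vertical stress at mid-clay: σ_v = 17.7×2.7 + 16.8×1.05 = 65.43 kPa.
Pore pressure: u = 9.81×(3.75 − 0.61) = 30.803 kPa.
Initial effective stress: σ'_0 = σ_v − u = 65.43 − 30.803 = 34.627 kPa.
Stress increase at mid-clay by the 2:1 spreading method:
Δσ = qBL/((B+z)(L+z)) = 234×2.3×2.3/((2.3+3.75)(2.3+3.75)) = 33.819 kPa
Final effective stress: σ'_f = σ'_0 + Δσ = 34.627 + 33.819 = 68.446 kPa.
Normally consolidated clay, so the full stress increment lies on the virgin compression line:
S_c = C_c·H/(1+e₀)·log₁₀(σ'_f/σ'_0) = 0.28×2.1/(1+0.9)×log₁₀(68.446/34.627)
    = 0.30947 × 0.29593 = 0.09158 m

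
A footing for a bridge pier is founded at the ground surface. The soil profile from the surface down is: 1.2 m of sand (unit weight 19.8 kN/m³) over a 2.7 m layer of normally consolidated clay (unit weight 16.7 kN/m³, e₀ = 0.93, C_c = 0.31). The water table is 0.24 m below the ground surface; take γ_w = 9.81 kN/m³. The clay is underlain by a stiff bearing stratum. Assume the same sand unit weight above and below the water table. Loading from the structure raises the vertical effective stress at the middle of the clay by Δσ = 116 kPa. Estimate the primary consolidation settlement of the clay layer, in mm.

S_c ≈ 334 mm

Mid-depth of clay below the ground surface: z = 1.2 + 2.7/2 = 2.55 m.
Total vertical stress at mid-clay: σ_v = 19.8×1.2 + 16.7×1.35 = 46.305 kPa.
Pore pressure: u = 9.81×(2.55 − 0.24) = 22.661 kPa.
Initial effective stress: σ'_0 = σ_v − u = 46.305 − 22.661 = 23.644 kPa.
Final effective stress: σ'_f = σ'_0 + Δσ = 23.644 + 116 = 139.64 kPa.
Normally consolidated clay, so the full stress increment lies on the virgin compression line:
S_c = C_c·H/(1+e₀)·log₁₀(σ'_f/σ'_0) = 0.31×2.7/(1+0.93)×log₁₀(139.64/23.644)
    = 0.43368 × 0.77129 = 0.3345 m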